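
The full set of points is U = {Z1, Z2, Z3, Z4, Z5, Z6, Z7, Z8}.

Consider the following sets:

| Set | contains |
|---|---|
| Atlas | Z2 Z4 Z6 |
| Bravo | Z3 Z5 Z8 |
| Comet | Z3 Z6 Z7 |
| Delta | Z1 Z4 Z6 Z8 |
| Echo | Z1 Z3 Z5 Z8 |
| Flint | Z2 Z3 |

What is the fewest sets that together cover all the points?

3

Take {Atlas, Comet, Echo}. Their union is {Z1, Z2, Z3, Z4, Z5, Z6, Z7, Z8}, which is all 8 points.
Only Comet contains Z7, so Comet is forced; the remaining 5 points need at least 2 more sets (each remaining set adds at most 3) — so at least 3 sets are needed, and 3 is optimal.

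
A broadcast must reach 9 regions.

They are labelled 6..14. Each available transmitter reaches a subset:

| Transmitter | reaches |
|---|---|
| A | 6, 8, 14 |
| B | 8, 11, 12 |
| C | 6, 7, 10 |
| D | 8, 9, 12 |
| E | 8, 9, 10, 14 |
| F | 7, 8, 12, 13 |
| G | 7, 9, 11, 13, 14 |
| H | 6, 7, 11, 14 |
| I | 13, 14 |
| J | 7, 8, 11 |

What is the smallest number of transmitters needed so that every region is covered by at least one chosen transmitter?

Take {B, C, G}. Their union is {6, 7, 8, 9, 10, 11, 12, 13, 14}, which is all 9 regions.
No 2 of the 10 transmitters cover everything (all 45 combinations miss at least one region), so 3 is optimal.

3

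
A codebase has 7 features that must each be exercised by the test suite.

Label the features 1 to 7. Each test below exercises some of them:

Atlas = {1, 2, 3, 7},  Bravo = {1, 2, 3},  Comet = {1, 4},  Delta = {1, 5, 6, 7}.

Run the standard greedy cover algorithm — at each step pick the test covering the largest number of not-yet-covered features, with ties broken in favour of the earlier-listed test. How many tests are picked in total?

Greedy: pick Atlas (covers 4 new) → pick Delta (covers 2 new) → pick Comet (covers 1 new). Total picks: 3.

3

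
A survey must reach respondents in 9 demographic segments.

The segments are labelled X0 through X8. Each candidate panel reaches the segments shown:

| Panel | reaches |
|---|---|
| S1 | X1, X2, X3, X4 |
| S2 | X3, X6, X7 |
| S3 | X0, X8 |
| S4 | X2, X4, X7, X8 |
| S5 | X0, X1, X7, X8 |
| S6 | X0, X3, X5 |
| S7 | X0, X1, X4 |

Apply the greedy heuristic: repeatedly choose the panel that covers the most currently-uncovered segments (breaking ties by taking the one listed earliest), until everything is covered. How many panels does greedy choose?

4

Greedy: pick S1 (covers 4 new) → pick S5 (covers 3 new) → pick S2 (covers 1 new) → pick S6 (covers 1 new). Total picks: 4.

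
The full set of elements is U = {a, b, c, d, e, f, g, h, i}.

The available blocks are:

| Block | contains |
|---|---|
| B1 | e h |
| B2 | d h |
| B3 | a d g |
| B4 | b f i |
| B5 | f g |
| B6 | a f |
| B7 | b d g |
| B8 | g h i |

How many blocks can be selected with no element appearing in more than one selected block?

B1, B6, B7 are pairwise disjoint (B1={e,h}; B6={a,f}; B7={b,d,g}).
Every remaining block overlaps one of these, and no 4 of the listed blocks are pairwise disjoint, so 3 is the maximum.

3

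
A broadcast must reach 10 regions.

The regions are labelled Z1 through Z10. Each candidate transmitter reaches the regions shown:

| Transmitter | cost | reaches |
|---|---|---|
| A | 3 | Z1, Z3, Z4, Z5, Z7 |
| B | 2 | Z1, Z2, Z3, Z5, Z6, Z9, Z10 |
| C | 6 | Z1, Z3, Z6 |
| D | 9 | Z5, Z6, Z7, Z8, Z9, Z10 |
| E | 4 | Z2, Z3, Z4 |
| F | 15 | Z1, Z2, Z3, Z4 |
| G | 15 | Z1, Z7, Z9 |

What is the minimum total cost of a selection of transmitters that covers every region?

A, B, D together cover every region (A ∪ B ∪ D = {Z1, Z2, Z3, Z4, Z5, Z6, Z7, Z8, Z9, Z10}); total cost 3 + 2 + 9 = 14.
No covering selection has total cost below 14.

14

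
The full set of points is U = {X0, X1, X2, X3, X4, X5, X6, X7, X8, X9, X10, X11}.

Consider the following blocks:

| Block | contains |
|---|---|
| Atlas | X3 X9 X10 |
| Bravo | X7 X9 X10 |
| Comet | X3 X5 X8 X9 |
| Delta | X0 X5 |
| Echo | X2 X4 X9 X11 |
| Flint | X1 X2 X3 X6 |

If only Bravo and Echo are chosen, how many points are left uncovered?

Union of Bravo, Echo = {X2, X4, X7, X9, X10, X11}.
Not covered: X0, X1, X3, X5, X6, X8 — 6 points.

6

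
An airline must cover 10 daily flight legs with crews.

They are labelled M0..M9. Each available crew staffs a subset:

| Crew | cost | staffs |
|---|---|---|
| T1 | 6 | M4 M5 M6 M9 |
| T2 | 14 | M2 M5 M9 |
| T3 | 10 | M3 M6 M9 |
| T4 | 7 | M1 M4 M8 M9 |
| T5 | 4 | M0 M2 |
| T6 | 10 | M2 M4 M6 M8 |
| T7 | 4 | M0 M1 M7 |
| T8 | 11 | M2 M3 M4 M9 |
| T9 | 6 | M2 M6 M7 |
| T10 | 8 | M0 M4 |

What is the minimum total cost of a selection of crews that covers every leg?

28

T1, T4, T7, T8 together cover every leg (T1 ∪ T4 ∪ T7 ∪ T8 = {M0, M1, M2, M3, M4, M5, M6, M7, M8, M9}); total cost 6 + 7 + 4 + 11 = 28.
The greedy pick T7, T1, T5, T4, T3 costs 31; no covering selection beats 28.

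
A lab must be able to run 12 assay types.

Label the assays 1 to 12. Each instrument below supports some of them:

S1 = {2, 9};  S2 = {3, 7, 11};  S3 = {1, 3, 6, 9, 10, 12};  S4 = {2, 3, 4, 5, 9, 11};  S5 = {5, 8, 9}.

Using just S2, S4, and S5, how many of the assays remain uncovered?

4

Union of S2, S4, S5 = {2, 3, 4, 5, 7, 8, 9, 11}.
Not covered: 1, 6, 10, 12 — 4 assays.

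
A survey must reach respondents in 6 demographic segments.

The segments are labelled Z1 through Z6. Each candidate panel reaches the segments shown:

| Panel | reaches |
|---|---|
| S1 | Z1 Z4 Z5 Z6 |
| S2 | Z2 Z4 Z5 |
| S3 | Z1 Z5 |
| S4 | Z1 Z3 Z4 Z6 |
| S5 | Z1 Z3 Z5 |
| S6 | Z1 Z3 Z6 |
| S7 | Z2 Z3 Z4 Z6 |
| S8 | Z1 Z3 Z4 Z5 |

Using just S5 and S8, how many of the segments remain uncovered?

Union of S5, S8 = {Z1, Z3, Z4, Z5}.
Not covered: Z2, Z6 — 2 segments.

2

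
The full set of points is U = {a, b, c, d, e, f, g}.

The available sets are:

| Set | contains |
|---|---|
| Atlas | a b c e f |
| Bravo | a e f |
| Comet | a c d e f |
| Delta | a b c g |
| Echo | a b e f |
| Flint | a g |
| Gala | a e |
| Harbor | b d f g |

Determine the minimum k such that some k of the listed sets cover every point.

Take {Atlas, Harbor}. Their union is {a, b, c, d, e, f, g}, which is all 7 points.
No single set has all 7 points (the largest, Atlas, has 5), so 2 is optimal.

2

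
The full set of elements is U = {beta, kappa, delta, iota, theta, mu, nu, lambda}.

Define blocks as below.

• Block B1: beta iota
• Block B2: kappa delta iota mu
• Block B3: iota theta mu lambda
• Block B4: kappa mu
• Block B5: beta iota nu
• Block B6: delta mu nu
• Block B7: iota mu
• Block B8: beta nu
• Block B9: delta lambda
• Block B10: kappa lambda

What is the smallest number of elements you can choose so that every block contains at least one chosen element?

H = {beta, mu, lambda} meets every block (each contains at least one member of H), and |H| = 3.
The blocks B4, B5, B9 are pairwise disjoint, so any hitting set needs a separate element for each — at least 3. Hence 3 is optimal.

3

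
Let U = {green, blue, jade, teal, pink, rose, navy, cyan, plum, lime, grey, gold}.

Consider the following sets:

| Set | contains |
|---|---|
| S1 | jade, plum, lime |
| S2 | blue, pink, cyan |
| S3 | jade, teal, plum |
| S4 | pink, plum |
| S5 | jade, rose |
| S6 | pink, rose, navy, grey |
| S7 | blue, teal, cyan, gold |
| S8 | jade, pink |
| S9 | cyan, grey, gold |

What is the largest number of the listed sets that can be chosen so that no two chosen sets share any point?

3

S1, S6, S7 are pairwise disjoint (S1={jade,plum,lime}; S6={pink,rose,navy,grey}; S7={blue,teal,cyan,gold}).
Every remaining set overlaps one of these, and no 4 of the listed sets are pairwise disjoint, so 3 is the maximum.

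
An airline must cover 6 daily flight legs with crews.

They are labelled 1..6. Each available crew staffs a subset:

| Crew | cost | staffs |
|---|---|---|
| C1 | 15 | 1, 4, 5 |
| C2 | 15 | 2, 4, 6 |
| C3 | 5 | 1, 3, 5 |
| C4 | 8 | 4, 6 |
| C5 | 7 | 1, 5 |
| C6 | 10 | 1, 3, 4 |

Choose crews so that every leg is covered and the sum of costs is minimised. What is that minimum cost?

20

C2, C3 together cover every leg (C2 ∪ C3 = {1, 2, 3, 4, 5, 6}); total cost 15 + 5 = 20.
The greedy pick C3, C4, C2 costs 28; no covering selection beats 20.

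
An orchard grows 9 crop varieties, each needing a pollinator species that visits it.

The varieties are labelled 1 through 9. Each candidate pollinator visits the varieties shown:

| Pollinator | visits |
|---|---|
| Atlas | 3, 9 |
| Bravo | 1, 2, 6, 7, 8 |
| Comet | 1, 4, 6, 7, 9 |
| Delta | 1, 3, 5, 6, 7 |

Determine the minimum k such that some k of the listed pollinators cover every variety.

3

Bravo and Comet and Delta together: Bravo ∪ Comet ∪ Delta = {1, 2, 3, 4, 5, 6, 7, 8, 9} — every variety is covered.
Only Bravo contains 2, so Bravo is forced; the remaining 4 varieties need at least 2 more pollinators (each remaining pollinator adds at most 2) — so at least 3 pollinators are needed, and 3 is optimal.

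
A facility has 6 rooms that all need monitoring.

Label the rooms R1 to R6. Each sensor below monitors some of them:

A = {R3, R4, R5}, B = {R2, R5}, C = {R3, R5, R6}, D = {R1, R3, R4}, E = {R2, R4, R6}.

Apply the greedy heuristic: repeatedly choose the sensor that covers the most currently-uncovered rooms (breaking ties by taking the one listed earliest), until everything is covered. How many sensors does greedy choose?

Greedy: pick A (covers 3 new) → pick E (covers 2 new) → pick D (covers 1 new). Total picks: 3.

3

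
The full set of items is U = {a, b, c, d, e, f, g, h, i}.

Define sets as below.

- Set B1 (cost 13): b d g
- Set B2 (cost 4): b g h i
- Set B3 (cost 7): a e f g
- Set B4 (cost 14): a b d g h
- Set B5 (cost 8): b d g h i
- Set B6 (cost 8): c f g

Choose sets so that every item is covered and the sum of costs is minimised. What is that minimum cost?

23

B3, B5, B6 together cover every item (B3 ∪ B5 ∪ B6 = {a, b, c, d, e, f, g, h, i}); total cost 7 + 8 + 8 = 23.
The greedy pick B2, B3, B5, B6 costs 27; no covering selection beats 23.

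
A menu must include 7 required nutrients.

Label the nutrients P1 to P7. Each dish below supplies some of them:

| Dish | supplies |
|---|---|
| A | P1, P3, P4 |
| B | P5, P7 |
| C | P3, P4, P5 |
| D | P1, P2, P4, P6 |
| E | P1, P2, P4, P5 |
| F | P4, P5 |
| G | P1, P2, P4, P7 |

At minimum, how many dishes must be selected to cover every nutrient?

3

Take {C, D, G}. Their union is {P1, P2, P3, P4, P5, P6, P7}, which is all 7 nutrients.
Only D contains P6, so D is forced; the remaining 3 nutrients need at least 2 more dishes (each remaining dish adds at most 2) — so at least 3 dishes are needed, and 3 is optimal.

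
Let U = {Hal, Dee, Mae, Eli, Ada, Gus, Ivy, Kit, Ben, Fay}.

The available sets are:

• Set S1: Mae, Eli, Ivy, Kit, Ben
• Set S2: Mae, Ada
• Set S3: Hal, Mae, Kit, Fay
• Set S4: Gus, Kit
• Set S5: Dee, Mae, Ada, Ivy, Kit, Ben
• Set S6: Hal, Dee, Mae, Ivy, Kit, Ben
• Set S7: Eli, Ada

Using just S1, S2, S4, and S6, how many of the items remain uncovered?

1

Union of S1, S2, S4, S6 = {Hal, Dee, Mae, Eli, Ada, Gus, Ivy, Kit, Ben}.
Not covered: Fay — 1 item.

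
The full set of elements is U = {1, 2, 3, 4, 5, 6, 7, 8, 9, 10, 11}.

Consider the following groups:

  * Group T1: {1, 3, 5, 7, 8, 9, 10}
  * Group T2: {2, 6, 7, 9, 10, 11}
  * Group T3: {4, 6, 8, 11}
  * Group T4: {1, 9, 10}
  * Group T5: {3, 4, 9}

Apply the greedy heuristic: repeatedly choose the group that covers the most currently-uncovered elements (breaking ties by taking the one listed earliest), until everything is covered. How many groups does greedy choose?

Greedy: pick T1 (covers 7 new) → pick T2 (covers 3 new) → pick T3 (covers 1 new). Total picks: 3.

3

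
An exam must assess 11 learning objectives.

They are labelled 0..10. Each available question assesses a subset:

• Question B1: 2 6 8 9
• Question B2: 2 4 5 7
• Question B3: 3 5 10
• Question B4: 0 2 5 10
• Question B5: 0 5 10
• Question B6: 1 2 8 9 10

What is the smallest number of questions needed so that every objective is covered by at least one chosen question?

Take {B1, B2, B3, B5, B6}. Their union is {0, 1, 2, 3, 4, 5, 6, 7, 8, 9, 10}, which is all 11 objectives.
No 4 of the 6 questions cover everything (all 15 combinations miss at least one objective), so 5 is optimal.

5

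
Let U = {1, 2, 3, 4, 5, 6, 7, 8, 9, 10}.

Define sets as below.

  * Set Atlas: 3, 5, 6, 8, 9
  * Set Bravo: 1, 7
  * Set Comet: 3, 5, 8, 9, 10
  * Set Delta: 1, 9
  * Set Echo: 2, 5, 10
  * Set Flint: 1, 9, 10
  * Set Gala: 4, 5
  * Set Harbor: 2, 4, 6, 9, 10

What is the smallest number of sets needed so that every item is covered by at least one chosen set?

Atlas, Bravo, and Harbor cover everything between them: the union {1, 2, 3, 4, 5, 6, 7, 8, 9, 10} is all of U.
Only Bravo contains 7, so Bravo is forced; the remaining 8 items need at least 2 more sets (each remaining set adds at most 5) — so at least 3 sets are needed, and 3 is optimal.

3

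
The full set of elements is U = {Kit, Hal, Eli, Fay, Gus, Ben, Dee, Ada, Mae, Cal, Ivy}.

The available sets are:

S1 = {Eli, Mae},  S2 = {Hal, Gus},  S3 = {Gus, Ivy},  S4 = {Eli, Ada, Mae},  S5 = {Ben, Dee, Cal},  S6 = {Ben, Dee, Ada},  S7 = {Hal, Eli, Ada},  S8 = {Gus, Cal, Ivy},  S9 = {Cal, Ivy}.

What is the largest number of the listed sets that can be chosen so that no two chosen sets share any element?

4

S1, S2, S6, S9 are pairwise disjoint (S1={Eli,Mae}; S2={Hal,Gus}; S6={Ben,Dee,Ada}; S9={Cal,Ivy}).
Every remaining set overlaps one of these, and no 5 of the listed sets are pairwise disjoint, so 4 is the maximum.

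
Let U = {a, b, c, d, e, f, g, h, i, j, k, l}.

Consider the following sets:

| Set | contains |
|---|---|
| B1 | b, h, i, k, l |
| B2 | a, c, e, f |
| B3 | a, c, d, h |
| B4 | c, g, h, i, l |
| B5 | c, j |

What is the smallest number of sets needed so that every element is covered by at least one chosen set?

B1 and B2 and B3 and B4 and B5 together: B1 ∪ B2 ∪ B3 ∪ B4 ∪ B5 = {a, b, c, d, e, f, g, h, i, j, k, l} — every element is covered.
No 4 of the 5 sets cover everything (all 5 combinations miss at least one element), so 5 is optimal.

5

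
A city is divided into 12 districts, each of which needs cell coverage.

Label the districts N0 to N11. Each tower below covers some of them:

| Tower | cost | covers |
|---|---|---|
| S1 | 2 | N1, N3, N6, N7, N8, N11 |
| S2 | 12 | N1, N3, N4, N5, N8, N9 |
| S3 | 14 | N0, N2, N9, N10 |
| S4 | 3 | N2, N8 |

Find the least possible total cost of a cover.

28

S1, S2, S3 together cover every district (S1 ∪ S2 ∪ S3 = {N0, N1, N2, N3, N4, N5, N6, N7, N8, N9, N10, N11}); total cost 2 + 12 + 14 = 28.
The greedy pick S1, S4, S2, S3 costs 31; no covering selection beats 28.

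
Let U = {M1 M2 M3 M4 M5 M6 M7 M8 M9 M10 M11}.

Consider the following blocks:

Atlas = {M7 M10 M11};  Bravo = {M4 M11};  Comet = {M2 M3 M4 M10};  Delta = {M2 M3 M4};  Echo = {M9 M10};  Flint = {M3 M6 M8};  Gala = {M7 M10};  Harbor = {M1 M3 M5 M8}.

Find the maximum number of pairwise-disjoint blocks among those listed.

Bravo, Flint, Gala are pairwise disjoint (Bravo={M4,M11}; Flint={M3,M6,M8}; Gala={M7,M10}).
Every remaining block overlaps one of these, and no 4 of the listed blocks are pairwise disjoint, so 3 is the maximum.

3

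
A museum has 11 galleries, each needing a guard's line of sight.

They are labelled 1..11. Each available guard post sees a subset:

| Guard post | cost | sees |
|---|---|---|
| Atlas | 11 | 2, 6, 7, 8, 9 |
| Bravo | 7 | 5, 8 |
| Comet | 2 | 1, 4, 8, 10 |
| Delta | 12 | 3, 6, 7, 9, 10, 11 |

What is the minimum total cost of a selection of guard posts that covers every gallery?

32

Atlas, Bravo, Comet, Delta together cover every gallery (Atlas ∪ Bravo ∪ Comet ∪ Delta = {1, 2, 3, 4, 5, 6, 7, 8, 9, 10, 11}); total cost 11 + 7 + 2 + 12 = 32.
No covering selection has total cost below 32.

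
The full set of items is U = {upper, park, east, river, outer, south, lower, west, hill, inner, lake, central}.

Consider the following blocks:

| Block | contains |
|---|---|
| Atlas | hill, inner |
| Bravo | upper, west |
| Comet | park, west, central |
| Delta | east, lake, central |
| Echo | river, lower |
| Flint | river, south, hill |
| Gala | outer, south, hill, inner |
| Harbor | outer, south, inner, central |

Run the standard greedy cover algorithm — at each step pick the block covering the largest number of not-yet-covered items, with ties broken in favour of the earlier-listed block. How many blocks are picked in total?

Greedy: pick Gala (covers 4 new) → pick Comet (covers 3 new) → pick Delta (covers 2 new) → pick Echo (covers 2 new) → pick Bravo (covers 1 new). Total picks: 5.

5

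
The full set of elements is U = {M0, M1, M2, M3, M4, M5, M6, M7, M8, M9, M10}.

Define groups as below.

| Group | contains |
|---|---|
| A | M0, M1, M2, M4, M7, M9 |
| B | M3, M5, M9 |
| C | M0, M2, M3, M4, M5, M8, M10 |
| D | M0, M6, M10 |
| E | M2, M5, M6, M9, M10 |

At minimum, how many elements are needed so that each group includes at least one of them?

The 2 elements {M0, M5} hit every group.
The groups B, D are pairwise disjoint, so any hitting set needs a separate element for each — at least 2. Hence 2 is optimal.

2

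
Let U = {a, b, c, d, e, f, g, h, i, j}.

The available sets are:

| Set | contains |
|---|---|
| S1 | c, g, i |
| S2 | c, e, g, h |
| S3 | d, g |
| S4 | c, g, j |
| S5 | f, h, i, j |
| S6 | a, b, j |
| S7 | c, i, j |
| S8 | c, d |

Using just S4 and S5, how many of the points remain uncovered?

Union of S4, S5 = {c, f, g, h, i, j}.
Not covered: a, b, d, e — 4 points.

4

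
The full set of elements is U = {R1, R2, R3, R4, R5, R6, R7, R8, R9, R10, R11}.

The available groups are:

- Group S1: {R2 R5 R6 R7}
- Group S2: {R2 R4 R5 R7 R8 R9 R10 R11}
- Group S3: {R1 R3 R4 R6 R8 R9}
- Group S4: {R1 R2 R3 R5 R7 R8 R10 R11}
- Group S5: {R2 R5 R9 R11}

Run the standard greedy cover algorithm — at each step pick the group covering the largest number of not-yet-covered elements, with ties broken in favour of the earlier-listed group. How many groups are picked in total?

2

Greedy: pick S2 (covers 8 new) → pick S3 (covers 3 new). Total picks: 2.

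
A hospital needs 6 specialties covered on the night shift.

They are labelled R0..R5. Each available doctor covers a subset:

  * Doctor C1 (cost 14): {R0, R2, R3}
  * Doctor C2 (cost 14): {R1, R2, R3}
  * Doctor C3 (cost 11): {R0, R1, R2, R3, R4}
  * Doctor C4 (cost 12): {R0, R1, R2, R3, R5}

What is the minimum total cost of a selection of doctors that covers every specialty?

C3, C4 together cover every specialty (C3 ∪ C4 = {R0, R1, R2, R3, R4, R5}); total cost 11 + 12 = 23.
No covering selection has total cost below 23.

23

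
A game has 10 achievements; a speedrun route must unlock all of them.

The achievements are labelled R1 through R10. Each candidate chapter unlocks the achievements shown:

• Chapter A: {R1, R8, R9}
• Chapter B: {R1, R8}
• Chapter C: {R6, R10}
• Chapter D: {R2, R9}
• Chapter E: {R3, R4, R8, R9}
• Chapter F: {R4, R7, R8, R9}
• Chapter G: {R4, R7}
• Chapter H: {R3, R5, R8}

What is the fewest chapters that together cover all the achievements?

Take {B, C, D, F, H}. Their union is {R1, R2, R3, R4, R5, R6, R7, R8, R9, R10}, which is all 10 achievements.
No 4 of the 8 chapters cover everything (all 70 combinations miss at least one achievement), so 5 is optimal.

5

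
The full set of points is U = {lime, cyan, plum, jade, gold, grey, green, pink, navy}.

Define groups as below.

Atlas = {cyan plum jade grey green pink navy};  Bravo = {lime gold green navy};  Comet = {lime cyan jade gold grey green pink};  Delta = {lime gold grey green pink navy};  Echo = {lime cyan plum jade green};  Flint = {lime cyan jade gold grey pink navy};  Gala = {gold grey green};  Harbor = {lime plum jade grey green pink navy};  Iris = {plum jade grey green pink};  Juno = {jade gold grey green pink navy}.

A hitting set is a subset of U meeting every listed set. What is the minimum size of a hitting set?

2

H = {cyan, green} meets every group (each contains at least one member of H), and |H| = 2.
No single point lies in every group, so at least 2 are needed and 2 is optimal.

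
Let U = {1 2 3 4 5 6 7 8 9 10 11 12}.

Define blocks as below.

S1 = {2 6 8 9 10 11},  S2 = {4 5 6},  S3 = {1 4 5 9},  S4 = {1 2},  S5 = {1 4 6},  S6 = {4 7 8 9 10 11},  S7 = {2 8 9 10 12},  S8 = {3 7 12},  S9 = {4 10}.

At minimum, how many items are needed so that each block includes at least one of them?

Take H = {2, 4, 7}. Each listed block contains at least one of these, so H is a hitting set of size 3.
The blocks S2, S4, S8 are pairwise disjoint, so any hitting set needs a separate item for each — at least 3. Hence 3 is optimal.

3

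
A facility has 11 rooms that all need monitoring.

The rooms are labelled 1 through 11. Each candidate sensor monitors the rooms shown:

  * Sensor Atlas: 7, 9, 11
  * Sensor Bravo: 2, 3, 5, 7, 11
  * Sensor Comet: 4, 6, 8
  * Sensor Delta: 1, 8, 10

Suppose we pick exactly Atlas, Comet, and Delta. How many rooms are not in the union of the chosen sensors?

3

Union of Atlas, Comet, Delta = {1, 4, 6, 7, 8, 9, 10, 11}.
Not covered: 2, 3, 5 — 3 rooms.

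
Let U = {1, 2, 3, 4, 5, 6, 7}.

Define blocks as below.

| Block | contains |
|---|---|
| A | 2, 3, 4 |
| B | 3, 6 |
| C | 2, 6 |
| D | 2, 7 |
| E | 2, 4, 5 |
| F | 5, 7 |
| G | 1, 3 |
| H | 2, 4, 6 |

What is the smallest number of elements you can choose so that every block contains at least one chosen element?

3

Take T = {2, 3, 7}. Each listed block contains at least one of these, so T is a hitting set of size 3.
The blocks F, G, H are pairwise disjoint, so any hitting set needs a separate element for each — at least 3. Hence 3 is optimal.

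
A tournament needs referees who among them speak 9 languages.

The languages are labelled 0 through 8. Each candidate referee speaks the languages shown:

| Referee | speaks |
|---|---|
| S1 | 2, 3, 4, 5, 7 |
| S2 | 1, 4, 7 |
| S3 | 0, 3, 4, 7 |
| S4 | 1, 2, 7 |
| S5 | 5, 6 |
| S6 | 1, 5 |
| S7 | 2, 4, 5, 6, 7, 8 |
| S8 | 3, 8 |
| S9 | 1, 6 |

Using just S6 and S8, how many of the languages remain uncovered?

5

Union of S6, S8 = {1, 3, 5, 8}.
Not covered: 0, 2, 4, 6, 7 — 5 languages.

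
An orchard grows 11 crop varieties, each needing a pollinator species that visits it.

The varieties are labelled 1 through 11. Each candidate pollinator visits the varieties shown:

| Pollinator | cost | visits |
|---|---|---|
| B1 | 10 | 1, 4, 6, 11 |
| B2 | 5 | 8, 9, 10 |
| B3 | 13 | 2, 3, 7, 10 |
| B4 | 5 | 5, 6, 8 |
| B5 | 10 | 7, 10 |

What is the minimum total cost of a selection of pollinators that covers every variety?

B1, B2, B3, B4 together cover every variety (B1 ∪ B2 ∪ B3 ∪ B4 = {1, 2, 3, 4, 5, 6, 7, 8, 9, 10, 11}); total cost 10 + 5 + 13 + 5 = 33.
No covering selection has total cost below 33.

33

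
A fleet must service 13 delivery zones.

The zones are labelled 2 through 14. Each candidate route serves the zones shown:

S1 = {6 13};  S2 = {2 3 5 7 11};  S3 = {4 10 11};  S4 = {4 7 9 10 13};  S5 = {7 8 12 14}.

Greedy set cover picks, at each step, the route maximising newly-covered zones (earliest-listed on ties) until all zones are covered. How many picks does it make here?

Greedy: pick S2 (covers 5 new) → pick S4 (covers 4 new) → pick S5 (covers 3 new) → pick S1 (covers 1 new). Total picks: 4.

4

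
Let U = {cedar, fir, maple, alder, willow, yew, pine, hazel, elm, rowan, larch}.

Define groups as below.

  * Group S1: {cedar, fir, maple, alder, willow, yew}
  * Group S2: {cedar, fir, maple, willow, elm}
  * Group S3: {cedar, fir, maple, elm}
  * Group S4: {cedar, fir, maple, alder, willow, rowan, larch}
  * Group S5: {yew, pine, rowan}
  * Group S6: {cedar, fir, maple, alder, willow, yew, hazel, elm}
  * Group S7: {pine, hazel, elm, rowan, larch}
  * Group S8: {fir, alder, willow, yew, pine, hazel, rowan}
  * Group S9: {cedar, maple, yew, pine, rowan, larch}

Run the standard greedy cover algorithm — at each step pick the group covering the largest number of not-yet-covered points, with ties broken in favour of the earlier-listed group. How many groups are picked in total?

2

Greedy: pick S6 (covers 8 new) → pick S7 (covers 3 new). Total picks: 2.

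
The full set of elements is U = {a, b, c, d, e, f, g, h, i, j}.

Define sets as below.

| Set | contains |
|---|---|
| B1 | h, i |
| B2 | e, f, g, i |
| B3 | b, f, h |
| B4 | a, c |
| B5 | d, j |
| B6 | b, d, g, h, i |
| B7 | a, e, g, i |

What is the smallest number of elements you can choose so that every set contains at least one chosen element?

Take T = {a, d, f, i}. Each listed set contains at least one of these, so T is a hitting set of size 4.
No choice of 3 elements meets every set, so 4 is the minimum.

4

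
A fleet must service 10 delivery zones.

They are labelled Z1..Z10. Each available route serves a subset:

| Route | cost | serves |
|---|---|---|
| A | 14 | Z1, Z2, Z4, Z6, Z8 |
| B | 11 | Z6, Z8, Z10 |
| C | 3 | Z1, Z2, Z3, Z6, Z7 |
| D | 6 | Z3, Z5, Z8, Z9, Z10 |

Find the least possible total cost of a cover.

A, C, D together cover every zone (A ∪ C ∪ D = {Z1, Z2, Z3, Z4, Z5, Z6, Z7, Z8, Z9, Z10}); total cost 14 + 3 + 6 = 23.
No covering selection has total cost below 23.

23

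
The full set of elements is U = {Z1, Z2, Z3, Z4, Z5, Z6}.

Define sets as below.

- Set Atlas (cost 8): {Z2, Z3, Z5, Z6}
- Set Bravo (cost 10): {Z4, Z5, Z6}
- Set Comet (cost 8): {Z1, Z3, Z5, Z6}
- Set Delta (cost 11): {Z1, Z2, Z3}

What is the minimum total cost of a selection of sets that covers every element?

21

Bravo, Delta together cover every element (Bravo ∪ Delta = {Z1, Z2, Z3, Z4, Z5, Z6}); total cost 10 + 11 = 21.
The greedy pick Atlas, Comet, Bravo costs 26; no covering selection beats 21.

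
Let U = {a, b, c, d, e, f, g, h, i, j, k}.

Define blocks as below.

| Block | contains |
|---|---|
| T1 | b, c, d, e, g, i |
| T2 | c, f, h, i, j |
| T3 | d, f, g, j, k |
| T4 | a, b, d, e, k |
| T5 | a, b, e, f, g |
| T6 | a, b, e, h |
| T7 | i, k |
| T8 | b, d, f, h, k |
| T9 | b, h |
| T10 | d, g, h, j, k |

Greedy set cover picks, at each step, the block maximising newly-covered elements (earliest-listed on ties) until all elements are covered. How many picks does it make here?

Greedy: pick T1 (covers 6 new) → pick T2 (covers 3 new) → pick T4 (covers 2 new). Total picks: 3.

3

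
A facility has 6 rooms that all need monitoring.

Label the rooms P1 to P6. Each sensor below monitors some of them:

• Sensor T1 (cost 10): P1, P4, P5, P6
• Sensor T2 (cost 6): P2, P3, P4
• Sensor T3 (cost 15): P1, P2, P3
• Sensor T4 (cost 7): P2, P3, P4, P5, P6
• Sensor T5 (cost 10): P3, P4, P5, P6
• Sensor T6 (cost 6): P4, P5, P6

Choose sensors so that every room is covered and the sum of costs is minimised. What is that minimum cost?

T1, T2 together cover every room (T1 ∪ T2 = {P1, P2, P3, P4, P5, P6}); total cost 10 + 6 = 16.
The greedy pick T4, T1 costs 17; no covering selection beats 16.

16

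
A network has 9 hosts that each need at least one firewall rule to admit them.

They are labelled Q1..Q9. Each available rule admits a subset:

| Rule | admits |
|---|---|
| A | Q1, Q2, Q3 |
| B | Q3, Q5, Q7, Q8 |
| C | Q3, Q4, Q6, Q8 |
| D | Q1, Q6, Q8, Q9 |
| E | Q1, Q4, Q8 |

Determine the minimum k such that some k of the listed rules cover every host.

4

Take {A, B, D, E}. Their union is {Q1, Q2, Q3, Q4, Q5, Q6, Q7, Q8, Q9}, which is all 9 hosts.
No 3 of the 5 rules cover everything (all 10 combinations miss at least one host), so 4 is optimal.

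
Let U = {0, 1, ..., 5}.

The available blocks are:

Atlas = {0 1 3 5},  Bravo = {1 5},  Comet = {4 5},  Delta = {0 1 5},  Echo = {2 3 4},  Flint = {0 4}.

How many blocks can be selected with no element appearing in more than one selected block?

Delta, Echo are pairwise disjoint (Delta={0,1,5}; Echo={2,3,4}).
Every remaining block overlaps one of these, and no 3 of the listed blocks are pairwise disjoint, so 2 is the maximum.

2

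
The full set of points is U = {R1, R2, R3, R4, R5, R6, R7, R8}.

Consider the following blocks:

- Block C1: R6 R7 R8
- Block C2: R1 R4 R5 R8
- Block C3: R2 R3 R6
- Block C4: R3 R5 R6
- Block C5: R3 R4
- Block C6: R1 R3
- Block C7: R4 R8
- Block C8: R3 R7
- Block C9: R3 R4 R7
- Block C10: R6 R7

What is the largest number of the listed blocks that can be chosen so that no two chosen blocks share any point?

C6, C7, C10 are pairwise disjoint (C6={R1,R3}; C7={R4,R8}; C10={R6,R7}).
Every remaining block overlaps one of these, and no 4 of the listed blocks are pairwise disjoint, so 3 is the maximum.

3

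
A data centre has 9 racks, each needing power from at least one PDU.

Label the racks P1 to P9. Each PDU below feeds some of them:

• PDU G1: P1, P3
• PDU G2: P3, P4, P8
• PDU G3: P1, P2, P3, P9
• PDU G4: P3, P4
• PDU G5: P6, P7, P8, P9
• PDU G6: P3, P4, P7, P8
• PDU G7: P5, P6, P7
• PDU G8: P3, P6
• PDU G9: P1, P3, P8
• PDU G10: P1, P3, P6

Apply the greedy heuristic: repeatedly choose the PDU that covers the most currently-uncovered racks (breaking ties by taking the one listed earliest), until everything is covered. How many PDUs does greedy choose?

4

Greedy: pick G3 (covers 4 new) → pick G5 (covers 3 new) → pick G2 (covers 1 new) → pick G7 (covers 1 new). Total picks: 4.
(The true minimum cover uses only 3 PDUs, so greedy is not optimal here.)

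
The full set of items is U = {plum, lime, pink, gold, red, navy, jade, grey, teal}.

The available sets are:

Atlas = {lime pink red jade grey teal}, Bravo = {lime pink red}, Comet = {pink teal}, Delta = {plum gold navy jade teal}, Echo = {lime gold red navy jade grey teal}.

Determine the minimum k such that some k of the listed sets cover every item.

2

Atlas and Delta cover everything between them: the union {plum, lime, pink, gold, red, navy, jade, grey, teal} is all of U.
No single set has all 9 items (the largest, Echo, has 7), so 2 is optimal.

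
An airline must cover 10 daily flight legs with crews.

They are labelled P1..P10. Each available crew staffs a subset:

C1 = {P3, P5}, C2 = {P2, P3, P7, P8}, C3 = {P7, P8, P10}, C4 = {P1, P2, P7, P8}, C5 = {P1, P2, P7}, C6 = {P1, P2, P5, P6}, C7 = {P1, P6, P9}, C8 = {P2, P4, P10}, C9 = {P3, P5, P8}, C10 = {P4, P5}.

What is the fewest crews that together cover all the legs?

Take {C2, C7, C8, C10}. Their union is {P1, P2, P3, P4, P5, P6, P7, P8, P9, P10}, which is all 10 legs.
No 3 of the 10 crews cover everything (all 120 combinations miss at least one leg), so 4 is optimal.

4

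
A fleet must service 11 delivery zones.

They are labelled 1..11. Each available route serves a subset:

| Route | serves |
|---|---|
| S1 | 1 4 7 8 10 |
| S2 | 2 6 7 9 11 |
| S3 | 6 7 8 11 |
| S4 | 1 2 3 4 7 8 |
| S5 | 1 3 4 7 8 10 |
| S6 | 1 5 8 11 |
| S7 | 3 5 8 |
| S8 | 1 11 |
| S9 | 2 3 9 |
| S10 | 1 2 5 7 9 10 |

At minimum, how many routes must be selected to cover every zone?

S2 and S5 and S6 together: S2 ∪ S5 ∪ S6 = {1, 2, 3, 4, 5, 6, 7, 8, 9, 10, 11} — every zone is covered.
No 2 of the 10 routes cover everything (all 45 combinations miss at least one zone), so 3 is optimal.

3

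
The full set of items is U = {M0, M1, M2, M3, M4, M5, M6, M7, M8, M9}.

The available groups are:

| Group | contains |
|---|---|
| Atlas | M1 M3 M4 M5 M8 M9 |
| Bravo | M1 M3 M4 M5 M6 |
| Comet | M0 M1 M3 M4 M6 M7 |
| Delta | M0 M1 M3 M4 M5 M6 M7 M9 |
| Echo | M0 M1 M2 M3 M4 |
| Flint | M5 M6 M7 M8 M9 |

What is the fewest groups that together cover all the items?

2

Echo and Flint together: Echo ∪ Flint = {M0, M1, M2, M3, M4, M5, M6, M7, M8, M9} — every item is covered.
No single group has all 10 items (the largest, Delta, has 8), so 2 is optimal.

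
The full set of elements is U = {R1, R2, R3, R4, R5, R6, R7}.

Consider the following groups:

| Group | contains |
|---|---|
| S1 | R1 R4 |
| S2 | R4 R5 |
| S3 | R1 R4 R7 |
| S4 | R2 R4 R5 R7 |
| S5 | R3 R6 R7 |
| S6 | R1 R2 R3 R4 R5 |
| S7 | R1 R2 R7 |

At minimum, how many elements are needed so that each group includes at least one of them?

The 2 elements {R4, R7} hit every group.
The groups S2, S7 are pairwise disjoint, so any hitting set needs a separate element for each — at least 2. Hence 2 is optimal.

2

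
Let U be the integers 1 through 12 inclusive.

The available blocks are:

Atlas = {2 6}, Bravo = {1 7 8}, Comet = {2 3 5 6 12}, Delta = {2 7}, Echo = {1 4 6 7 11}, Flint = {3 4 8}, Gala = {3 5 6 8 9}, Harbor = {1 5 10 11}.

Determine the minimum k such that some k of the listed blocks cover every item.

Comet and Echo and Gala and Harbor together: Comet ∪ Echo ∪ Gala ∪ Harbor = {1, 2, 3, 4, 5, 6, 7, 8, 9, 10, 11, 12} — every item is covered.
No 3 of the 8 blocks cover everything (all 56 combinations miss at least one item), so 4 is optimal.

4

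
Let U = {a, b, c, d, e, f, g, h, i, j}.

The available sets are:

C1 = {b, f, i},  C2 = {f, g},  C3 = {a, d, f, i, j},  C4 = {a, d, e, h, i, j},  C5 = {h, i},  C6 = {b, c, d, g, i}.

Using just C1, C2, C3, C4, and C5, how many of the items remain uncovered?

1

Union of C1, C2, C3, C4, C5 = {a, b, d, e, f, g, h, i, j}.
Not covered: c — 1 item.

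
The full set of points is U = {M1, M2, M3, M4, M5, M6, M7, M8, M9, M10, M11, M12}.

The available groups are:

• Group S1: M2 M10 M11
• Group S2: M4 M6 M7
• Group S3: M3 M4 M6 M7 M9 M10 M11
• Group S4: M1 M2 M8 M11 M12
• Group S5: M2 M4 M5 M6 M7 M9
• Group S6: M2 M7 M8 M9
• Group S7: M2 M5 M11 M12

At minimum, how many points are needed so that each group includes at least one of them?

The 2 points {M2, M4} hit every group.
The groups S2, S7 are pairwise disjoint, so any hitting set needs a separate point for each — at least 2. Hence 2 is optimal.

2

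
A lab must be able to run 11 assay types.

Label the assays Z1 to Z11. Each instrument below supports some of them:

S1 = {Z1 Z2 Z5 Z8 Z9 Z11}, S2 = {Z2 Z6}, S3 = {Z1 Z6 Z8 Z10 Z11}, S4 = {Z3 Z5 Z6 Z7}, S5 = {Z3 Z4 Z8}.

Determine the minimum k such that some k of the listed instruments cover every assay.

S1 and S3 and S4 and S5 together: S1 ∪ S3 ∪ S4 ∪ S5 = {Z1, Z2, Z3, Z4, Z5, Z6, Z7, Z8, Z9, Z10, Z11} — every assay is covered.
No 3 of the 5 instruments cover everything (all 10 combinations miss at least one assay), so 4 is optimal.

4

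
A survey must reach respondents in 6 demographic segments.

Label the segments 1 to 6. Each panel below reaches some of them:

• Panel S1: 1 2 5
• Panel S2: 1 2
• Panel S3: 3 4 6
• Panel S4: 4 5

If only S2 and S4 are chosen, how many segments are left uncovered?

Union of S2, S4 = {1, 2, 4, 5}.
Not covered: 3, 6 — 2 segments.

2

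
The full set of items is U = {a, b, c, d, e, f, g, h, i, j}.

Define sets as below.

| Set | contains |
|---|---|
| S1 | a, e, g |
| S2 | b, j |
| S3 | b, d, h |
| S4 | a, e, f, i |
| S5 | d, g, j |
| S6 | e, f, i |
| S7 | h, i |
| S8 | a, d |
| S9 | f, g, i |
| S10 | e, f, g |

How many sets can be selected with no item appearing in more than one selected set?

4

S2, S7, S8, S10 are pairwise disjoint (S2={b,j}; S7={h,i}; S8={a,d}; S10={e,f,g}).
Every remaining set overlaps one of these, and no 5 of the listed sets are pairwise disjoint, so 4 is the maximum.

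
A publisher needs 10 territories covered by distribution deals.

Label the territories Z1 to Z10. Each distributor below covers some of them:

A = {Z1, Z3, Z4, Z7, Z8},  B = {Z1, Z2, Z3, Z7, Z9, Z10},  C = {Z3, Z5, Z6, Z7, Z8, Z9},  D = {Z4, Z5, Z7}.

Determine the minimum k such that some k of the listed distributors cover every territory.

3

Take {B, C, D}. Their union is {Z1, Z2, Z3, Z4, Z5, Z6, Z7, Z8, Z9, Z10}, which is all 10 territories.
Only B contains Z2, so B is forced; the remaining 4 territories need at least 2 more distributors (each remaining distributor adds at most 3) — so at least 3 distributors are needed, and 3 is optimal.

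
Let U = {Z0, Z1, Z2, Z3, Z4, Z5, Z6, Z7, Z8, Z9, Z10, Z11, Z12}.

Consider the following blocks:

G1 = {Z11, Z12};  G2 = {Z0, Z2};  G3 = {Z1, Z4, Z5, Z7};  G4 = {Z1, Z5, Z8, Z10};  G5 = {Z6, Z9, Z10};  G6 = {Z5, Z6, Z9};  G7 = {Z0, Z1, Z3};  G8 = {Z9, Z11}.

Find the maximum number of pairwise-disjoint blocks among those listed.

G1, G2, G3, G5 are pairwise disjoint (G1={Z11,Z12}; G2={Z0,Z2}; G3={Z1,Z4,Z5,Z7}; G5={Z6,Z9,Z10}).
Every remaining block overlaps one of these, and no 5 of the listed blocks are pairwise disjoint, so 4 is the maximum.

4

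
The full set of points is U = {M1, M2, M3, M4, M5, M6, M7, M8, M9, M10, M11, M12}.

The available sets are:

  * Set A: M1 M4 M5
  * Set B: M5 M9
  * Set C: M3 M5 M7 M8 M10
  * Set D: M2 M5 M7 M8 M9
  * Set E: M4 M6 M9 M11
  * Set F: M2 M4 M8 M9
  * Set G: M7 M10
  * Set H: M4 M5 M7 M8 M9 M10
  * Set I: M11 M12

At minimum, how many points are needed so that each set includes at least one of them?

4

The 4 points {M4, M9, M10, M12} hit every set.
No choice of 3 points meets every set, so 4 is the minimum.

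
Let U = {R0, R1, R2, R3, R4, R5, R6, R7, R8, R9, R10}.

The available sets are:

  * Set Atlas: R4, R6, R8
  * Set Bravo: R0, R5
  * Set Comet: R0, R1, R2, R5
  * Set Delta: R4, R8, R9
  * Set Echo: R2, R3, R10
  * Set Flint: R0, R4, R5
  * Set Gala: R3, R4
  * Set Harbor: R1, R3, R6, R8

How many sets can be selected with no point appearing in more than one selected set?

Bravo, Delta, Echo are pairwise disjoint (Bravo={R0,R5}; Delta={R4,R8,R9}; Echo={R2,R3,R10}).
Every remaining set overlaps one of these, and no 4 of the listed sets are pairwise disjoint, so 3 is the maximum.

3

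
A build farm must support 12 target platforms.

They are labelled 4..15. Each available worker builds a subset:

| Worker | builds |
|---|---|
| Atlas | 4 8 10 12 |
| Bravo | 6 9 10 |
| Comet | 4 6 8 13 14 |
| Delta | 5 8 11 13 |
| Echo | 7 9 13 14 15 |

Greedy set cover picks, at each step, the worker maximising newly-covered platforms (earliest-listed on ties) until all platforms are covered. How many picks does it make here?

Greedy: pick Comet (covers 5 new) → pick Echo (covers 3 new) → pick Atlas (covers 2 new) → pick Delta (covers 2 new). Total picks: 4.

4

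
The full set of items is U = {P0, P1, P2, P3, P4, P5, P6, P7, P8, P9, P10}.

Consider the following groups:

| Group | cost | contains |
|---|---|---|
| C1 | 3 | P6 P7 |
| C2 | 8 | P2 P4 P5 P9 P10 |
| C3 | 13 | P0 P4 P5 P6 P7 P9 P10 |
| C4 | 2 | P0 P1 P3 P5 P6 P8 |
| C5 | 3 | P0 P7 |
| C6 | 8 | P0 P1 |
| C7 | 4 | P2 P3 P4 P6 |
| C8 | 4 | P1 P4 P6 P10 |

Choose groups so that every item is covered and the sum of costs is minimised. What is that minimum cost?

13

C1, C2, C4 together cover every item (C1 ∪ C2 ∪ C4 = {P0, P1, P2, P3, P4, P5, P6, P7, P8, P9, P10}); total cost 3 + 8 + 2 = 13.
No covering selection has total cost below 13.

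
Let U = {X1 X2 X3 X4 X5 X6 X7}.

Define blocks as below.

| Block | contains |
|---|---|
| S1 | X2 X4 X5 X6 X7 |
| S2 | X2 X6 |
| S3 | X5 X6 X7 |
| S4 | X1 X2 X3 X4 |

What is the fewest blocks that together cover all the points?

Take {S3, S4}. Their union is {X1, X2, X3, X4, X5, X6, X7}, which is all 7 points.
No single block has all 7 points (the largest, S1, has 5), so 2 is optimal.

2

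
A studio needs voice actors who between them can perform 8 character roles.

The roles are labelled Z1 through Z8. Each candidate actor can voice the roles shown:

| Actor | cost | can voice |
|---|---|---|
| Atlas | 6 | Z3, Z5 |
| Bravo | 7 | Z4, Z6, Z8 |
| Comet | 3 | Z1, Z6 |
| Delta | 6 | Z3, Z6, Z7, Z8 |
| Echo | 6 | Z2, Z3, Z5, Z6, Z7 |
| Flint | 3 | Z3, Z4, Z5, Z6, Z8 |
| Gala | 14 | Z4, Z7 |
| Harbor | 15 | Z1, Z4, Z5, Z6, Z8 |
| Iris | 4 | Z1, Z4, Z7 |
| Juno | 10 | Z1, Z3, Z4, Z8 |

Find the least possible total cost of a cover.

Comet, Echo, Flint together cover every role (Comet ∪ Echo ∪ Flint = {Z1, Z2, Z3, Z4, Z5, Z6, Z7, Z8}); total cost 3 + 6 + 3 = 12.
The greedy pick Flint, Iris, Echo costs 13; no covering selection beats 12.

12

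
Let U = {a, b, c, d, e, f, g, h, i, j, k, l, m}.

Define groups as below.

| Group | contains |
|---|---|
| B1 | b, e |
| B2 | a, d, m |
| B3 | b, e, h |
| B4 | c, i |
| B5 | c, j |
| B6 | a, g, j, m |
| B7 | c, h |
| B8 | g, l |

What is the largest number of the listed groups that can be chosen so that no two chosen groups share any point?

4

B2, B3, B5, B8 are pairwise disjoint (B2={a,d,m}; B3={b,e,h}; B5={c,j}; B8={g,l}).
Every remaining group overlaps one of these, and no 5 of the listed groups are pairwise disjoint, so 4 is the maximum.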